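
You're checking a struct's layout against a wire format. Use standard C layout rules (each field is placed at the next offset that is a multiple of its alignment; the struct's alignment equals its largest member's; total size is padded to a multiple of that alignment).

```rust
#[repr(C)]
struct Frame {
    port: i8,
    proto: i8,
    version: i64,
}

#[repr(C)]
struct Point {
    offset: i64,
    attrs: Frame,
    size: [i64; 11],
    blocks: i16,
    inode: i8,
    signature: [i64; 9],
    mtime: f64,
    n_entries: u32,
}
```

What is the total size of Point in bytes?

208

Frame: 0..1  port  (1B, 1-aligned); 1..2  proto  (1B, 1-aligned); 2..8  -- padding (6B); 8..16  version  (8B, 8-aligned); sizeof = 16, alignof = 8
0..8  offset  (8B, 8-aligned)
8..24  attrs  (16B, 8-aligned)
24..112  size  (88B, 8-aligned)
112..114  blocks  (2B, 2-aligned)
114..115  inode  (1B, 1-aligned)
115..120  -- padding (5B)
120..192  signature  (72B, 8-aligned)
192..200  mtime  (8B, 8-aligned)
200..204  n_entries  (4B, 4-aligned)
204..208  -- tail padding (4B)
sizeof = 208, alignof = 8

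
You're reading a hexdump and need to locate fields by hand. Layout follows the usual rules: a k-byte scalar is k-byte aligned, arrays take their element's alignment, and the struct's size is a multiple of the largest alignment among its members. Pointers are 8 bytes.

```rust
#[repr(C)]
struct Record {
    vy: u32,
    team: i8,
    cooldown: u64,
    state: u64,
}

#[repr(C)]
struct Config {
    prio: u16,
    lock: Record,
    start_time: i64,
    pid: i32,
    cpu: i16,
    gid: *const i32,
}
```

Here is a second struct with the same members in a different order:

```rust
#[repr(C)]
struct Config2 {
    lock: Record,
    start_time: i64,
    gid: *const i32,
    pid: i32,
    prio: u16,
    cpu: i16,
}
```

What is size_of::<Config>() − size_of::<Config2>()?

Record: @0: vy [4B, align 4] → 4; @4: team [1B, align 1] → 5; +3 pad (align 8); @8: cooldown [8B, align 8] → 16; @16: state [8B, align 8] → 24; size 24, align 8
@0: prio [2B, align 2] → 2
+6 pad (align 8)
@8: lock [24B, align 8] → 32
@32: start_time [8B, align 8] → 40
@40: pid [4B, align 4] → 44
@44: cpu [2B, align 2] → 46
+2 pad (align 8)
@48: gid [8B, align 8] → 56
size 56, align 8
— Config2 —
@0: lock [24B, align 8] → 24
@24: start_time [8B, align 8] → 32
@32: gid [8B, align 8] → 40
@40: pid [4B, align 4] → 44
@44: prio [2B, align 2] → 46
@46: cpu [2B, align 2] → 48
size 48, align 8
56 − 48 = 8

8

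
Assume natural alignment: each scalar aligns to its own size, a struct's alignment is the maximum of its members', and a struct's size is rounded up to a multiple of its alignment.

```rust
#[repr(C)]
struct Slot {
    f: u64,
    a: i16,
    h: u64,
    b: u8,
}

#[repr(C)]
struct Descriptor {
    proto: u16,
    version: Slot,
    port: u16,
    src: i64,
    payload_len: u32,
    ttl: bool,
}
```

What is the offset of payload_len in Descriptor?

Slot: 0..8  f  (8B, 8-aligned); 8..10  a  (2B, 2-aligned); 10..16  -- padding (6B); 16..24  h  (8B, 8-aligned); 24..25  b  (1B, 1-aligned); 25..32  -- tail padding (7B); sizeof = 32, alignof = 8
0..2  proto  (2B, 2-aligned)
2..8  -- padding (6B)
8..40  version  (32B, 8-aligned)
40..42  port  (2B, 2-aligned)
42..48  -- padding (6B)
48..56  src  (8B, 8-aligned)
56..60  payload_len  (4B, 4-aligned)

56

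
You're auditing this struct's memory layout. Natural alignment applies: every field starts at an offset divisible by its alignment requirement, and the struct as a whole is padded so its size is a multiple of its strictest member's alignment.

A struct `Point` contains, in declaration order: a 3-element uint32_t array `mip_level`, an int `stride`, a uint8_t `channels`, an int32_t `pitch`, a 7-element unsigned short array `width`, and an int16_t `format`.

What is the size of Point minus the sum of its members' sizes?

3

0..12  mip_level  (12B, 4-aligned)
12..16  stride  (4B, 4-aligned)
16..17  channels  (1B, 1-aligned)
17..20  -- padding (3B)
20..24  pitch  (4B, 4-aligned)
24..38  width  (14B, 2-aligned)
38..40  format  (2B, 2-aligned)
sizeof = 40, alignof = 4
data bytes 37, size 40 → padding 3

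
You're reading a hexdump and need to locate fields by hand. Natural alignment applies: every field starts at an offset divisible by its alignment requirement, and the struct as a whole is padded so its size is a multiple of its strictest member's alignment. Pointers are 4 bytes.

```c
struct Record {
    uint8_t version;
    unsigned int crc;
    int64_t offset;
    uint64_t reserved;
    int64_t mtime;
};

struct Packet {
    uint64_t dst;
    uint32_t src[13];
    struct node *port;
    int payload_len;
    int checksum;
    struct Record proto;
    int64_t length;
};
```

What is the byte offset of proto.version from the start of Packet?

72

Record: 0..1  version  (1B, 1-aligned); 1..4  -- padding (3B); 4..8  crc  (4B, 4-aligned); 8..16  offset  (8B, 8-aligned); 16..24  reserved  (8B, 8-aligned); 24..32  mtime  (8B, 8-aligned); sizeof = 32, alignof = 8
0..8  dst  (8B, 8-aligned)
8..60  src  (52B, 4-aligned)
60..64  port  (4B, 4-aligned)
64..68  payload_len  (4B, 4-aligned)
68..72  checksum  (4B, 4-aligned)
72..104  proto  (32B, 8-aligned)
within Record: version at 0
72 + 0 = 72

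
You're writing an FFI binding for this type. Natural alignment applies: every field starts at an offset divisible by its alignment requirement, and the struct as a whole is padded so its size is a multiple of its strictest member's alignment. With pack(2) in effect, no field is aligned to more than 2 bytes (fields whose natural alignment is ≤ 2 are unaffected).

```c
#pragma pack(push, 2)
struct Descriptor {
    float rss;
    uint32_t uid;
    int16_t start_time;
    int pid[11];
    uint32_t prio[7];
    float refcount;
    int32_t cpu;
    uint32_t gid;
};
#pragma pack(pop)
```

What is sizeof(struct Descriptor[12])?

rss at 0 (size 4, align 2) → ends 4
uid at 4 (size 4, align 2) → ends 8
start_time at 8 (size 2, align 2) → ends 10
pid at 10 (size 44, align 2) → ends 54
prio at 54 (size 28, align 2) → ends 82
refcount at 82 (size 4, align 2) → ends 86
cpu at 86 (size 4, align 2) → ends 90
gid at 90 (size 4, align 2) → ends 94
total 94 bytes, alignment 2
array of 12: 12 × 94 = 1128

1128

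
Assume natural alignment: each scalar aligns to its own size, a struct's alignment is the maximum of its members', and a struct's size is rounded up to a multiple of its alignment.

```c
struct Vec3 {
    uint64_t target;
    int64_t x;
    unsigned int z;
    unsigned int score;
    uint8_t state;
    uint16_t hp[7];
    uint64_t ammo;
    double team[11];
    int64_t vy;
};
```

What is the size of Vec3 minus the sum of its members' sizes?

1

0..8  target  (8B, 8-aligned)
8..16  x  (8B, 8-aligned)
16..20  z  (4B, 4-aligned)
20..24  score  (4B, 4-aligned)
24..25  state  (1B, 1-aligned)
25..26  -- padding (1B)
26..40  hp  (14B, 2-aligned)
40..48  ammo  (8B, 8-aligned)
48..136  team  (88B, 8-aligned)
136..144  vy  (8B, 8-aligned)
sizeof = 144, alignof = 8
data bytes 143, size 144 → padding 1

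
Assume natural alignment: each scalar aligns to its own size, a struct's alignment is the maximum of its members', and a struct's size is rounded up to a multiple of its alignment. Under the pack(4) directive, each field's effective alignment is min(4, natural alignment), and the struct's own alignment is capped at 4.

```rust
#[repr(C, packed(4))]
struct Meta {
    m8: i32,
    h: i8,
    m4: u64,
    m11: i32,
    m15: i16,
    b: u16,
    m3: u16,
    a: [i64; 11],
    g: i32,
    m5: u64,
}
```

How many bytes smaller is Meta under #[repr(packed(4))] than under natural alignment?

8

natural layout:
  @0: m8 [4B, align 4] → 4
  @4: h [1B, align 1] → 5
  +3 pad (align 8)
  @8: m4 [8B, align 8] → 16
  @16: m11 [4B, align 4] → 20
  @20: m15 [2B, align 2] → 22
  @22: b [2B, align 2] → 24
  @24: m3 [2B, align 2] → 26
  +6 pad (align 8)
  @32: a [88B, align 8] → 120
  @120: g [4B, align 4] → 124
  +4 pad (align 8)
  @128: m5 [8B, align 8] → 136
  size 136, align 8
packed(4) layout:
  @0: m8 [4B, align 4] → 4
  @4: h [1B, align 1] → 5
  +3 pad (align 4)
  @8: m4 [8B, align 4] → 16
  @16: m11 [4B, align 4] → 20
  @20: m15 [2B, align 2] → 22
  @22: b [2B, align 2] → 24
  @24: m3 [2B, align 2] → 26
  +2 pad (align 4)
  @28: a [88B, align 4] → 116
  @116: g [4B, align 4] → 120
  @120: m5 [8B, align 4] → 128
  size 128, align 4
136 − 128 = 8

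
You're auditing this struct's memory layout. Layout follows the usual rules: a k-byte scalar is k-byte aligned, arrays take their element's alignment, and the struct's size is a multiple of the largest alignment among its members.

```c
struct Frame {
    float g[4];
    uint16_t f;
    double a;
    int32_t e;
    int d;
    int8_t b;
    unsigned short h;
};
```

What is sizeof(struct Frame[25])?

1200

g at 0 (size 16, align 4) → ends 16
f at 16 (size 2, align 2) → ends 18
pad 6 to align 8 for a
a at 24 (size 8, align 8) → ends 32
e at 32 (size 4, align 4) → ends 36
d at 36 (size 4, align 4) → ends 40
b at 40 (size 1, align 1) → ends 41
pad 1 to align 2 for h
h at 42 (size 2, align 2) → ends 44
tail pad 4 to reach multiple of 8
total 48 bytes, alignment 8
array of 25: 25 × 48 = 1200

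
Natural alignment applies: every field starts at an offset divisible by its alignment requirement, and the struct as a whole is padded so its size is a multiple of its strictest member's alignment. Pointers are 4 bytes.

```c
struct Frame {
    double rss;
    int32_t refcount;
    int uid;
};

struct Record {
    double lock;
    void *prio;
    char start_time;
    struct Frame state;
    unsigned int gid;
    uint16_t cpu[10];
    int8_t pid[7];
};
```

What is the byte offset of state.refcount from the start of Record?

24

Frame: 0..8  rss  (8B, 8-aligned); 8..12  refcount  (4B, 4-aligned); 12..16  uid  (4B, 4-aligned); sizeof = 16, alignof = 8
0..8  lock  (8B, 8-aligned)
8..12  prio  (4B, 4-aligned)
12..13  start_time  (1B, 1-aligned)
13..16  -- padding (3B)
16..32  state  (16B, 8-aligned)
within Frame: refcount at 8
16 + 8 = 24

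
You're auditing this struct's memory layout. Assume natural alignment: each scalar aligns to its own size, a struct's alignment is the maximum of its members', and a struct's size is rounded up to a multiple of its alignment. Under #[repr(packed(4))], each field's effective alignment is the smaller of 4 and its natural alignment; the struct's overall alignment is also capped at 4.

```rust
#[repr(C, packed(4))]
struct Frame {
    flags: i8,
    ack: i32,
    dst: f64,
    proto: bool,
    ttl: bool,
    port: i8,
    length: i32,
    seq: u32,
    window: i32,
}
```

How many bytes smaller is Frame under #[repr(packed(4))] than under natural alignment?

natural layout:
  @0: flags [1B, align 1] → 1
  +3 pad (align 4)
  @4: ack [4B, align 4] → 8
  @8: dst [8B, align 8] → 16
  @16: proto [1B, align 1] → 17
  @17: ttl [1B, align 1] → 18
  @18: port [1B, align 1] → 19
  +1 pad (align 4)
  @20: length [4B, align 4] → 24
  @24: seq [4B, align 4] → 28
  @28: window [4B, align 4] → 32
  size 32, align 8
packed(4) layout:
  @0: flags [1B, align 1] → 1
  +3 pad (align 4)
  @4: ack [4B, align 4] → 8
  @8: dst [8B, align 4] → 16
  @16: proto [1B, align 1] → 17
  @17: ttl [1B, align 1] → 18
  @18: port [1B, align 1] → 19
  +1 pad (align 4)
  @20: length [4B, align 4] → 24
  @24: seq [4B, align 4] → 28
  @28: window [4B, align 4] → 32
  size 32, align 4
32 − 32 = 0

0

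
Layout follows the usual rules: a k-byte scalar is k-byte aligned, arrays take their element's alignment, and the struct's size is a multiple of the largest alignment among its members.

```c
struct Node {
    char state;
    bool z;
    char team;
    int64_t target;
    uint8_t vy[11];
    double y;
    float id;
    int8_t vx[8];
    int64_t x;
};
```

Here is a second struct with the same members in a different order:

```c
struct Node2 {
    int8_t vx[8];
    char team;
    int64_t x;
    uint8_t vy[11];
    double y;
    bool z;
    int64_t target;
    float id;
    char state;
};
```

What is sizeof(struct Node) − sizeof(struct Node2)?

@0: state [1B, align 1] → 1
@1: z [1B, align 1] → 2
@2: team [1B, align 1] → 3
+5 pad (align 8)
@8: target [8B, align 8] → 16
@16: vy [11B, align 1] → 27
+5 pad (align 8)
@32: y [8B, align 8] → 40
@40: id [4B, align 4] → 44
@44: vx [8B, align 1] → 52
+4 pad (align 8)
@56: x [8B, align 8] → 64
size 64, align 8
— Node2 —
@0: vx [8B, align 1] → 8
@8: team [1B, align 1] → 9
+7 pad (align 8)
@16: x [8B, align 8] → 24
@24: vy [11B, align 1] → 35
+5 pad (align 8)
@40: y [8B, align 8] → 48
@48: z [1B, align 1] → 49
+7 pad (align 8)
@56: target [8B, align 8] → 64
@64: id [4B, align 4] → 68
@68: state [1B, align 1] → 69
+3 tail pad (align 8)
size 72, align 8
64 − 72 = -8

-8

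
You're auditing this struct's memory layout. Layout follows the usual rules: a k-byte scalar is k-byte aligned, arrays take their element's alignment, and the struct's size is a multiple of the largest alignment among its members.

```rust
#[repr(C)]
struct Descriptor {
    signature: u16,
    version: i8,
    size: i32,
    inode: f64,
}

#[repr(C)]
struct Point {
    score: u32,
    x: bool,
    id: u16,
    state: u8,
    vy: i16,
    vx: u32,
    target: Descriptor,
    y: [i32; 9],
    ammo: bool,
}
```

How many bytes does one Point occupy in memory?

72

Descriptor: 0..2  signature  (2B, 2-aligned); 2..3  version  (1B, 1-aligned); 3..4  -- padding (1B); 4..8  size  (4B, 4-aligned); 8..16  inode  (8B, 8-aligned); sizeof = 16, alignof = 8
0..4  score  (4B, 4-aligned)
4..5  x  (1B, 1-aligned)
5..6  -- padding (1B)
6..8  id  (2B, 2-aligned)
8..9  state  (1B, 1-aligned)
9..10  -- padding (1B)
10..12  vy  (2B, 2-aligned)
12..16  vx  (4B, 4-aligned)
16..32  target  (16B, 8-aligned)
32..68  y  (36B, 4-aligned)
68..69  ammo  (1B, 1-aligned)
69..72  -- tail padding (3B)
sizeof = 72, alignof = 8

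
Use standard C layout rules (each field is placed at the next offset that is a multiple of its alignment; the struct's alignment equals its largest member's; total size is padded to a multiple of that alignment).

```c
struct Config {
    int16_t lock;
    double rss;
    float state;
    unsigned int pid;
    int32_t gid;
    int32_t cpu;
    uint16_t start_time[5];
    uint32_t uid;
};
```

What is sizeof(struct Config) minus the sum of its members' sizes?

lock at 0 (size 2, align 2) → ends 2
pad 6 to align 8 for rss
rss at 8 (size 8, align 8) → ends 16
state at 16 (size 4, align 4) → ends 20
pid at 20 (size 4, align 4) → ends 24
gid at 24 (size 4, align 4) → ends 28
cpu at 28 (size 4, align 4) → ends 32
start_time at 32 (size 10, align 2) → ends 42
pad 2 to align 4 for uid
uid at 44 (size 4, align 4) → ends 48
total 48 bytes, alignment 8
data bytes 40, size 48 → padding 8

8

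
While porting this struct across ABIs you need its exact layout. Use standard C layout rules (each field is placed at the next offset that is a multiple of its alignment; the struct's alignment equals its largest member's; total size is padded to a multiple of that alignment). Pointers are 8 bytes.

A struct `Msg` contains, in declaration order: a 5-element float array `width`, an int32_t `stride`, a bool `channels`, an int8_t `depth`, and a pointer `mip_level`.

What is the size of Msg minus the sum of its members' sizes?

0..20  width  (20B, 4-aligned)
20..24  stride  (4B, 4-aligned)
24..25  channels  (1B, 1-aligned)
25..26  depth  (1B, 1-aligned)
26..32  -- padding (6B)
32..40  mip_level  (8B, 8-aligned)
sizeof = 40, alignof = 8
data bytes 34, size 40 → padding 6

6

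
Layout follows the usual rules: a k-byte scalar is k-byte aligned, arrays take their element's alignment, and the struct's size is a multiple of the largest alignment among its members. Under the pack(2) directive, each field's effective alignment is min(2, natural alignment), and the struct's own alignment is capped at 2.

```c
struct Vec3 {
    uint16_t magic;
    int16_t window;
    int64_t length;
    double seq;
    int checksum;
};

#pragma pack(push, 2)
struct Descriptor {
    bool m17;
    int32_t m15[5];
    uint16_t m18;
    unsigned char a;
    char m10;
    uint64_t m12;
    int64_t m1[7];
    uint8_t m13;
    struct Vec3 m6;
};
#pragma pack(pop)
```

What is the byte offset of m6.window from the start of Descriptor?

Vec3: 0..2  magic  (2B, 2-aligned); 2..4  window  (2B, 2-aligned); 4..8  -- padding (4B); 8..16  length  (8B, 8-aligned); 16..24  seq  (8B, 8-aligned); 24..28  checksum  (4B, 4-aligned); 28..32  -- tail padding (4B); sizeof = 32, alignof = 8
0..1  m17  (1B, 1-aligned)
1..2  -- padding (1B)
2..22  m15  (20B, 2-aligned)
22..24  m18  (2B, 2-aligned)
24..25  a  (1B, 1-aligned)
25..26  m10  (1B, 1-aligned)
26..34  m12  (8B, 2-aligned)
34..90  m1  (56B, 2-aligned)
90..91  m13  (1B, 1-aligned)
91..92  -- padding (1B)
92..124  m6  (32B, 2-aligned)
within Vec3: window at 2
92 + 2 = 94

94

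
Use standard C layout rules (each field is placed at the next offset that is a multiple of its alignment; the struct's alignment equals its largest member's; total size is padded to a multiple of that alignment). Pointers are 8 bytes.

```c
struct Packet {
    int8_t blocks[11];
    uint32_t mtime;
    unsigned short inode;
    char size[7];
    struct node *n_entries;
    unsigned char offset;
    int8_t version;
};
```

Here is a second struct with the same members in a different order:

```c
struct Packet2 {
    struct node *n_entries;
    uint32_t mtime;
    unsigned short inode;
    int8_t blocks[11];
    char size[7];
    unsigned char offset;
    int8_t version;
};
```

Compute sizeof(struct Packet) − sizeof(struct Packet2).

@0: blocks [11B, align 1] → 11
+1 pad (align 4)
@12: mtime [4B, align 4] → 16
@16: inode [2B, align 2] → 18
@18: size [7B, align 1] → 25
+7 pad (align 8)
@32: n_entries [8B, align 8] → 40
@40: offset [1B, align 1] → 41
@41: version [1B, align 1] → 42
+6 tail pad (align 8)
size 48, align 8
— Packet2 —
@0: n_entries [8B, align 8] → 8
@8: mtime [4B, align 4] → 12
@12: inode [2B, align 2] → 14
@14: blocks [11B, align 1] → 25
@25: size [7B, align 1] → 32
@32: offset [1B, align 1] → 33
@33: version [1B, align 1] → 34
+6 tail pad (align 8)
size 40, align 8
48 − 40 = 8

8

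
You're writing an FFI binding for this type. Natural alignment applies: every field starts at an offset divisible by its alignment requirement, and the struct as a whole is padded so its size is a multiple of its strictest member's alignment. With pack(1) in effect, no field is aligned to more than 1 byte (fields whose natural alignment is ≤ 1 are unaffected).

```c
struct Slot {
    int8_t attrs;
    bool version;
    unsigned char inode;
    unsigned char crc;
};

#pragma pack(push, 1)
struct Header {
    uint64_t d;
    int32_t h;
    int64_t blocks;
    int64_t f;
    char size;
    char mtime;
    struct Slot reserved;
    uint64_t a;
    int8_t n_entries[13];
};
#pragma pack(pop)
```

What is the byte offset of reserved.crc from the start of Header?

33

Slot: 0..1  attrs  (1B, 1-aligned); 1..2  version  (1B, 1-aligned); 2..3  inode  (1B, 1-aligned); 3..4  crc  (1B, 1-aligned); sizeof = 4, alignof = 1
0..8  d  (8B, 1-aligned)
8..12  h  (4B, 1-aligned)
12..20  blocks  (8B, 1-aligned)
20..28  f  (8B, 1-aligned)
28..29  size  (1B, 1-aligned)
29..30  mtime  (1B, 1-aligned)
30..34  reserved  (4B, 1-aligned)
within Slot: crc at 3
30 + 3 = 33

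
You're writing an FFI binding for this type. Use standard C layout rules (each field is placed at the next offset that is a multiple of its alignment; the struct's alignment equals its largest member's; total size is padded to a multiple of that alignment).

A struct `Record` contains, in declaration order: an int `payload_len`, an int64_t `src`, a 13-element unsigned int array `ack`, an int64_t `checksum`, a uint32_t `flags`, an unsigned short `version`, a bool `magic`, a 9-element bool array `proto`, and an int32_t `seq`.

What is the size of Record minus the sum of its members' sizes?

12

payload_len at 0 (size 4, align 4) → ends 4
pad 4 to align 8 for src
src at 8 (size 8, align 8) → ends 16
ack at 16 (size 52, align 4) → ends 68
pad 4 to align 8 for checksum
checksum at 72 (size 8, align 8) → ends 80
flags at 80 (size 4, align 4) → ends 84
version at 84 (size 2, align 2) → ends 86
magic at 86 (size 1, align 1) → ends 87
proto at 87 (size 9, align 1) → ends 96
seq at 96 (size 4, align 4) → ends 100
tail pad 4 to reach multiple of 8
total 104 bytes, alignment 8
data bytes 92, size 104 → padding 12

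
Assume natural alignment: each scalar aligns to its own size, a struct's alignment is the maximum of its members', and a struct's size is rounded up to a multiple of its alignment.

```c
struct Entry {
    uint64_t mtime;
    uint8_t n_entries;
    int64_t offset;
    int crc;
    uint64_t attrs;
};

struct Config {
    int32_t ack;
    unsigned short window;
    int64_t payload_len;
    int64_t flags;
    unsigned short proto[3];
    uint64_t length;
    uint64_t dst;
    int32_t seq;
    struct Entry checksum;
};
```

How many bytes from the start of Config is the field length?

32

Entry: mtime at 0 (size 8, align 8) → ends 8; n_entries at 8 (size 1, align 1) → ends 9; pad 7 to align 8 for offset; offset at 16 (size 8, align 8) → ends 24; crc at 24 (size 4, align 4) → ends 28; pad 4 to align 8 for attrs; attrs at 32 (size 8, align 8) → ends 40; total 40 bytes, alignment 8
ack at 0 (size 4, align 4) → ends 4
window at 4 (size 2, align 2) → ends 6
pad 2 to align 8 for payload_len
payload_len at 8 (size 8, align 8) → ends 16
flags at 16 (size 8, align 8) → ends 24
proto at 24 (size 6, align 2) → ends 30
pad 2 to align 8 for length
length at 32 (size 8, align 8) → ends 40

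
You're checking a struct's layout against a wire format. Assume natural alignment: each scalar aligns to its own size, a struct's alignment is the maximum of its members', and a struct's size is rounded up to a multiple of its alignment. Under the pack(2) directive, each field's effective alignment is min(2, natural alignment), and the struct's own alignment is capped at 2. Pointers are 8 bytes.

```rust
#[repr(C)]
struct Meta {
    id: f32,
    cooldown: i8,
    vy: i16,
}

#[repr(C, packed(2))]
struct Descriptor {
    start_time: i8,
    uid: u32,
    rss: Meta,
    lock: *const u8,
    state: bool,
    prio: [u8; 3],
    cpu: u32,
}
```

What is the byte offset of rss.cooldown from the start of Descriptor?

10

Meta: @0: id [4B, align 4] → 4; @4: cooldown [1B, align 1] → 5; +1 pad (align 2); @6: vy [2B, align 2] → 8; size 8, align 4
@0: start_time [1B, align 1] → 1
+1 pad (align 2)
@2: uid [4B, align 2] → 6
@6: rss [8B, align 2] → 14
within Meta: cooldown at 4
6 + 4 = 10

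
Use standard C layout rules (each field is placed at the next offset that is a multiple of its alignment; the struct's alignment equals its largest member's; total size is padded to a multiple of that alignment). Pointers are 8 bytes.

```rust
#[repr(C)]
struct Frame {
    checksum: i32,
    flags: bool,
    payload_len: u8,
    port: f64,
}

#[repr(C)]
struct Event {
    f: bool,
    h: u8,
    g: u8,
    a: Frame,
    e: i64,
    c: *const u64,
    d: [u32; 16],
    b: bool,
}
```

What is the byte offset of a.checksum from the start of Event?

Frame: 0..4  checksum  (4B, 4-aligned); 4..5  flags  (1B, 1-aligned); 5..6  payload_len  (1B, 1-aligned); 6..8  -- padding (2B); 8..16  port  (8B, 8-aligned); sizeof = 16, alignof = 8
0..1  f  (1B, 1-aligned)
1..2  h  (1B, 1-aligned)
2..3  g  (1B, 1-aligned)
3..8  -- padding (5B)
8..24  a  (16B, 8-aligned)
within Frame: checksum at 0
8 + 0 = 8

8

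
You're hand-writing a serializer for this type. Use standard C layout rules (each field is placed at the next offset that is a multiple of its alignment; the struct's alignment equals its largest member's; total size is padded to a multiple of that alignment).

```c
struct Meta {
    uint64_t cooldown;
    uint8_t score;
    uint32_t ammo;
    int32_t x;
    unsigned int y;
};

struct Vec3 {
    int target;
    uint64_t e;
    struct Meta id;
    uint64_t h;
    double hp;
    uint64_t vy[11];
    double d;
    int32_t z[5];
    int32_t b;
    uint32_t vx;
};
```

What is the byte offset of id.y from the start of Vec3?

Meta: cooldown at 0 (size 8, align 8) → ends 8; score at 8 (size 1, align 1) → ends 9; pad 3 to align 4 for ammo; ammo at 12 (size 4, align 4) → ends 16; x at 16 (size 4, align 4) → ends 20; y at 20 (size 4, align 4) → ends 24; total 24 bytes, alignment 8
target at 0 (size 4, align 4) → ends 4
pad 4 to align 8 for e
e at 8 (size 8, align 8) → ends 16
id at 16 (size 24, align 8) → ends 40
within Meta: y at 20
16 + 20 = 36

36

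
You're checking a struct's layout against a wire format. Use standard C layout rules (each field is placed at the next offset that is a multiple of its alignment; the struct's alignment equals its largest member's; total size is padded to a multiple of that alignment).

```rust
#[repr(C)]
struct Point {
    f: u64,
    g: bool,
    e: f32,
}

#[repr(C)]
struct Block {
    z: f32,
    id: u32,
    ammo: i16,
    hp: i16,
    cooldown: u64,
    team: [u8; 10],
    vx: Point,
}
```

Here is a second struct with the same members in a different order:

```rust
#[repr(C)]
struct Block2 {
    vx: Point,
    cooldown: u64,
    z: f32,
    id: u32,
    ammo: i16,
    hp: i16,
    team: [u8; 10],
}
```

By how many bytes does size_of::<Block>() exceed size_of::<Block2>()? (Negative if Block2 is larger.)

Point: 0..8  f  (8B, 8-aligned); 8..9  g  (1B, 1-aligned); 9..12  -- padding (3B); 12..16  e  (4B, 4-aligned); sizeof = 16, alignof = 8
0..4  z  (4B, 4-aligned)
4..8  id  (4B, 4-aligned)
8..10  ammo  (2B, 2-aligned)
10..12  hp  (2B, 2-aligned)
12..16  -- padding (4B)
16..24  cooldown  (8B, 8-aligned)
24..34  team  (10B, 1-aligned)
34..40  -- padding (6B)
40..56  vx  (16B, 8-aligned)
sizeof = 56, alignof = 8
— Block2 —
0..16  vx  (16B, 8-aligned)
16..24  cooldown  (8B, 8-aligned)
24..28  z  (4B, 4-aligned)
28..32  id  (4B, 4-aligned)
32..34  ammo  (2B, 2-aligned)
34..36  hp  (2B, 2-aligned)
36..46  team  (10B, 1-aligned)
46..48  -- tail padding (2B)
sizeof = 48, alignof = 8
56 − 48 = 8

8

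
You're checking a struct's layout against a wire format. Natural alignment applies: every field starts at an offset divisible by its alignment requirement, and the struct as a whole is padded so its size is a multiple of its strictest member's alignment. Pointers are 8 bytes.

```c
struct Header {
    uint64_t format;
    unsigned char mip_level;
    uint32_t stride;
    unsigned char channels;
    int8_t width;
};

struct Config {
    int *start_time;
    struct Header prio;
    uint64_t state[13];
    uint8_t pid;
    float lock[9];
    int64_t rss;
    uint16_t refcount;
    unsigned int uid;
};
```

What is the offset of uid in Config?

188

Header: @0: format [8B, align 8] → 8; @8: mip_level [1B, align 1] → 9; +3 pad (align 4); @12: stride [4B, align 4] → 16; @16: channels [1B, align 1] → 17; @17: width [1B, align 1] → 18; +6 tail pad (align 8); size 24, align 8
@0: start_time [8B, align 8] → 8
@8: prio [24B, align 8] → 32
@32: state [104B, align 8] → 136
@136: pid [1B, align 1] → 137
+3 pad (align 4)
@140: lock [36B, align 4] → 176
@176: rss [8B, align 8] → 184
@184: refcount [2B, align 2] → 186
+2 pad (align 4)
@188: uid [4B, align 4] → 192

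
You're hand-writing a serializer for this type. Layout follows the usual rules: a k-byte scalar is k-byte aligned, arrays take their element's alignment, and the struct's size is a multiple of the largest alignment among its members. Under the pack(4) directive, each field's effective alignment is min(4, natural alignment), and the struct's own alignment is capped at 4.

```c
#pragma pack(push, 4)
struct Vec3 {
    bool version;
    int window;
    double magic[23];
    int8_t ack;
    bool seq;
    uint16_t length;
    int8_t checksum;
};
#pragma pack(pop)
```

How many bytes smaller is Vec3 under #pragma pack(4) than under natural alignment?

natural layout:
  version at 0 (size 1, align 1) → ends 1
  pad 3 to align 4 for window
  window at 4 (size 4, align 4) → ends 8
  magic at 8 (size 184, align 8) → ends 192
  ack at 192 (size 1, align 1) → ends 193
  seq at 193 (size 1, align 1) → ends 194
  length at 194 (size 2, align 2) → ends 196
  checksum at 196 (size 1, align 1) → ends 197
  tail pad 3 to reach multiple of 8
  total 200 bytes, alignment 8
packed(4) layout:
  version at 0 (size 1, align 1) → ends 1
  pad 3 to align 4 for window
  window at 4 (size 4, align 4) → ends 8
  magic at 8 (size 184, align 4) → ends 192
  ack at 192 (size 1, align 1) → ends 193
  seq at 193 (size 1, align 1) → ends 194
  length at 194 (size 2, align 2) → ends 196
  checksum at 196 (size 1, align 1) → ends 197
  tail pad 3 to reach multiple of 4
  total 200 bytes, alignment 4
200 − 200 = 0

0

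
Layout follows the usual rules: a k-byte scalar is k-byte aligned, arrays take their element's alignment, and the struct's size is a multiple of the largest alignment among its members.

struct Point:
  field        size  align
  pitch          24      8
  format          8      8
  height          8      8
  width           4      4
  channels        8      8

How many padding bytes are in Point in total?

0..24  pitch  (24B, 8-aligned)
24..32  format  (8B, 8-aligned)
32..40  height  (8B, 8-aligned)
40..44  width  (4B, 4-aligned)
44..48  -- padding (4B)
48..56  channels  (8B, 8-aligned)
sizeof = 56, alignof = 8
data bytes 52, size 56 → padding 4

4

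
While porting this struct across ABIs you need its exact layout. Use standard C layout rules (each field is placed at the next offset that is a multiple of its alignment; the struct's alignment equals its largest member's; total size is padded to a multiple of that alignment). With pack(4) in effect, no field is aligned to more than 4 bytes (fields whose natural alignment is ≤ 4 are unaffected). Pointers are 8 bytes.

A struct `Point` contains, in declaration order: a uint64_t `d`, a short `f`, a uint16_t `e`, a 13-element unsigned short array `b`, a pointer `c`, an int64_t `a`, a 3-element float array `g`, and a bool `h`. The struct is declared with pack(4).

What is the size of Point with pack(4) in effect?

d at 0 (size 8, align 4) → ends 8
f at 8 (size 2, align 2) → ends 10
e at 10 (size 2, align 2) → ends 12
b at 12 (size 26, align 2) → ends 38
pad 2 to align 4 for c
c at 40 (size 8, align 4) → ends 48
a at 48 (size 8, align 4) → ends 56
g at 56 (size 12, align 4) → ends 68
h at 68 (size 1, align 1) → ends 69
tail pad 3 to reach multiple of 4
total 72 bytes, alignment 4

72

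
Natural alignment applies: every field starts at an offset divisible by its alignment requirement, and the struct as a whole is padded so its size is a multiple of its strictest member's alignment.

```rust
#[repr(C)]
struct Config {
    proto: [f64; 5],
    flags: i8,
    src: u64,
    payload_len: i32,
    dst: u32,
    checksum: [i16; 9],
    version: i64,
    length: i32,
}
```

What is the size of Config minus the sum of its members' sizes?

17

proto at 0 (size 40, align 8) → ends 40
flags at 40 (size 1, align 1) → ends 41
pad 7 to align 8 for src
src at 48 (size 8, align 8) → ends 56
payload_len at 56 (size 4, align 4) → ends 60
dst at 60 (size 4, align 4) → ends 64
checksum at 64 (size 18, align 2) → ends 82
pad 6 to align 8 for version
version at 88 (size 8, align 8) → ends 96
length at 96 (size 4, align 4) → ends 100
tail pad 4 to reach multiple of 8
total 104 bytes, alignment 8
data bytes 87, size 104 → padding 17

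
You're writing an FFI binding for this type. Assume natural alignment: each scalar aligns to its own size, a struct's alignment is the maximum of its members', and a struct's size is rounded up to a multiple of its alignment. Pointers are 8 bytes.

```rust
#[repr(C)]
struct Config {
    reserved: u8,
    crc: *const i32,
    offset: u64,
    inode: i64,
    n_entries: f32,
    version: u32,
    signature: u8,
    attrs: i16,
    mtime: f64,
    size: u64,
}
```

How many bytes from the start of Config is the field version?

36

@0: reserved [1B, align 1] → 1
+7 pad (align 8)
@8: crc [8B, align 8] → 16
@16: offset [8B, align 8] → 24
@24: inode [8B, align 8] → 32
@32: n_entries [4B, align 4] → 36
@36: version [4B, align 4] → 40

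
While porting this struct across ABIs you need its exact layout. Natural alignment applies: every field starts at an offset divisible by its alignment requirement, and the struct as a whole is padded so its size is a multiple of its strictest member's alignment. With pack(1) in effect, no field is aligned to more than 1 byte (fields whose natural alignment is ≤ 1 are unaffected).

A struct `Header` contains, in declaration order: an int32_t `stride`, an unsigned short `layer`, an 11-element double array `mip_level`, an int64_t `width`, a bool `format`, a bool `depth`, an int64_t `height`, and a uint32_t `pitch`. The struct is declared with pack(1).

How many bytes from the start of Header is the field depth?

0..4  stride  (4B, 1-aligned)
4..6  layer  (2B, 1-aligned)
6..94  mip_level  (88B, 1-aligned)
94..102  width  (8B, 1-aligned)
102..103  format  (1B, 1-aligned)
103..104  depth  (1B, 1-aligned)

103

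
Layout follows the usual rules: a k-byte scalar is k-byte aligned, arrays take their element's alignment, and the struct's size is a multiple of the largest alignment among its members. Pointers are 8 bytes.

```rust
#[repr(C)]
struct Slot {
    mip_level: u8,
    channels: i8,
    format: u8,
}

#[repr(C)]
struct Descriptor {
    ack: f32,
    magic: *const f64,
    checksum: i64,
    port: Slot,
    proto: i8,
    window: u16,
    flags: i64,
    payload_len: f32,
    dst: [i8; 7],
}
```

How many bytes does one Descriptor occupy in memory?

Slot: @0: mip_level [1B, align 1] → 1; @1: channels [1B, align 1] → 2; @2: format [1B, align 1] → 3; size 3, align 1
@0: ack [4B, align 4] → 4
+4 pad (align 8)
@8: magic [8B, align 8] → 16
@16: checksum [8B, align 8] → 24
@24: port [3B, align 1] → 27
@27: proto [1B, align 1] → 28
@28: window [2B, align 2] → 30
+2 pad (align 8)
@32: flags [8B, align 8] → 40
@40: payload_len [4B, align 4] → 44
@44: dst [7B, align 1] → 51
+5 tail pad (align 8)
size 56, align 8

56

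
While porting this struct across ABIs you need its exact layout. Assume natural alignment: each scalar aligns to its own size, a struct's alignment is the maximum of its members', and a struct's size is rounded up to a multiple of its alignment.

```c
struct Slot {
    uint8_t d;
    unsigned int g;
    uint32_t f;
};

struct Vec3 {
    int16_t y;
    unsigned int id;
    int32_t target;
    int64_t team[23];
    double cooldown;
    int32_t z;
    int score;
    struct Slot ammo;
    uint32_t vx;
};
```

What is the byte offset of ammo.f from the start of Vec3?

Slot: d at 0 (size 1, align 1) → ends 1; pad 3 to align 4 for g; g at 4 (size 4, align 4) → ends 8; f at 8 (size 4, align 4) → ends 12; total 12 bytes, alignment 4
y at 0 (size 2, align 2) → ends 2
pad 2 to align 4 for id
id at 4 (size 4, align 4) → ends 8
target at 8 (size 4, align 4) → ends 12
pad 4 to align 8 for team
team at 16 (size 184, align 8) → ends 200
cooldown at 200 (size 8, align 8) → ends 208
z at 208 (size 4, align 4) → ends 212
score at 212 (size 4, align 4) → ends 216
ammo at 216 (size 12, align 4) → ends 228
within Slot: f at 8
216 + 8 = 224

224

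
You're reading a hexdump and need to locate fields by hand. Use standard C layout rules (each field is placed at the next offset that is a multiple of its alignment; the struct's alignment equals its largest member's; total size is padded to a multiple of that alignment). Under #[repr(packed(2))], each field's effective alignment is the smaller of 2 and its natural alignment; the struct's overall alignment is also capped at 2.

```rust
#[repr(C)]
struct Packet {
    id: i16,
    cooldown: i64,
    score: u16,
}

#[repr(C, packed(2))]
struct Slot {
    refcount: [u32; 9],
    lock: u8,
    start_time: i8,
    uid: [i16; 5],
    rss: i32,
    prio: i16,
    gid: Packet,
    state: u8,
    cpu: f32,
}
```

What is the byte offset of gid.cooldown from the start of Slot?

Packet: id at 0 (size 2, align 2) → ends 2; pad 6 to align 8 for cooldown; cooldown at 8 (size 8, align 8) → ends 16; score at 16 (size 2, align 2) → ends 18; tail pad 6 to reach multiple of 8; total 24 bytes, alignment 8
refcount at 0 (size 36, align 2) → ends 36
lock at 36 (size 1, align 1) → ends 37
start_time at 37 (size 1, align 1) → ends 38
uid at 38 (size 10, align 2) → ends 48
rss at 48 (size 4, align 2) → ends 52
prio at 52 (size 2, align 2) → ends 54
gid at 54 (size 24, align 2) → ends 78
within Packet: cooldown at 8
54 + 8 = 62

62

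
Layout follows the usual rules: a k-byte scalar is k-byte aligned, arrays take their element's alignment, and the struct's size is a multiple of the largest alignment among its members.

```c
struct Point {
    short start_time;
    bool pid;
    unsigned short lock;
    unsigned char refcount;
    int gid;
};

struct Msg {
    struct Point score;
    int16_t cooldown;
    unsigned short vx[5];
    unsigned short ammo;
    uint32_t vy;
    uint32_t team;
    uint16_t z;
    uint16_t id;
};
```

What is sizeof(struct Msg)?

Point: @0: start_time [2B, align 2] → 2; @2: pid [1B, align 1] → 3; +1 pad (align 2); @4: lock [2B, align 2] → 6; @6: refcount [1B, align 1] → 7; +1 pad (align 4); @8: gid [4B, align 4] → 12; size 12, align 4
@0: score [12B, align 4] → 12
@12: cooldown [2B, align 2] → 14
@14: vx [10B, align 2] → 24
@24: ammo [2B, align 2] → 26
+2 pad (align 4)
@28: vy [4B, align 4] → 32
@32: team [4B, align 4] → 36
@36: z [2B, align 2] → 38
@38: id [2B, align 2] → 40
size 40, align 4

40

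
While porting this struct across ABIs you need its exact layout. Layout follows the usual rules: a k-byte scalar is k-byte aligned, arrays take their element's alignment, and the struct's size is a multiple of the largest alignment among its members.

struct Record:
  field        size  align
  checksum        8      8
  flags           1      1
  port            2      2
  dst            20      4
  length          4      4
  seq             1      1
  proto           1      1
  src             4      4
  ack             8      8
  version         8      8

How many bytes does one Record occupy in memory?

64

0..8  checksum  (8B, 8-aligned)
8..9  flags  (1B, 1-aligned)
9..10  -- padding (1B)
10..12  port  (2B, 2-aligned)
12..32  dst  (20B, 4-aligned)
32..36  length  (4B, 4-aligned)
36..37  seq  (1B, 1-aligned)
37..38  proto  (1B, 1-aligned)
38..40  -- padding (2B)
40..44  src  (4B, 4-aligned)
44..48  -- padding (4B)
48..56  ack  (8B, 8-aligned)
56..64  version  (8B, 8-aligned)
sizeof = 64, alignof = 8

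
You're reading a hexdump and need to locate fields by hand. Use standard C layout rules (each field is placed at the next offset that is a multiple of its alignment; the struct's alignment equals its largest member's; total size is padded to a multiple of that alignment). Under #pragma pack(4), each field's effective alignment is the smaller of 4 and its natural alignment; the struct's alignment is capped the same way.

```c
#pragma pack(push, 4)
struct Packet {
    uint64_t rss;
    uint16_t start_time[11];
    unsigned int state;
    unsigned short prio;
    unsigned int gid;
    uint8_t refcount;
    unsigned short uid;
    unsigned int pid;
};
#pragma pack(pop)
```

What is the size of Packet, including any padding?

52

0..8  rss  (8B, 4-aligned)
8..30  start_time  (22B, 2-aligned)
30..32  -- padding (2B)
32..36  state  (4B, 4-aligned)
36..38  prio  (2B, 2-aligned)
38..40  -- padding (2B)
40..44  gid  (4B, 4-aligned)
44..45  refcount  (1B, 1-aligned)
45..46  -- padding (1B)
46..48  uid  (2B, 2-aligned)
48..52  pid  (4B, 4-aligned)
sizeof = 52, alignof = 4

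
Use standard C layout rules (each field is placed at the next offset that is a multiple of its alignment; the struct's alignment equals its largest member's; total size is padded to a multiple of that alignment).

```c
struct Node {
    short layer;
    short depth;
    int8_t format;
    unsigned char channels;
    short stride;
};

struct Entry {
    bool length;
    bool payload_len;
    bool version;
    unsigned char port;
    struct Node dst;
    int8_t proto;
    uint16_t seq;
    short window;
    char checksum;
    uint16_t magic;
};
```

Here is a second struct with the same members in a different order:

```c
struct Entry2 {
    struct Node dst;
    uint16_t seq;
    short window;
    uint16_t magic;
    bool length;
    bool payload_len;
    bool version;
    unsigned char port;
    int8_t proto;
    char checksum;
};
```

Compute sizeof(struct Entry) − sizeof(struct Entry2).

Node: @0: layer [2B, align 2] → 2; @2: depth [2B, align 2] → 4; @4: format [1B, align 1] → 5; @5: channels [1B, align 1] → 6; @6: stride [2B, align 2] → 8; size 8, align 2
@0: length [1B, align 1] → 1
@1: payload_len [1B, align 1] → 2
@2: version [1B, align 1] → 3
@3: port [1B, align 1] → 4
@4: dst [8B, align 2] → 12
@12: proto [1B, align 1] → 13
+1 pad (align 2)
@14: seq [2B, align 2] → 16
@16: window [2B, align 2] → 18
@18: checksum [1B, align 1] → 19
+1 pad (align 2)
@20: magic [2B, align 2] → 22
size 22, align 2
— Entry2 —
@0: dst [8B, align 2] → 8
@8: seq [2B, align 2] → 10
@10: window [2B, align 2] → 12
@12: magic [2B, align 2] → 14
@14: length [1B, align 1] → 15
@15: payload_len [1B, align 1] → 16
@16: version [1B, align 1] → 17
@17: port [1B, align 1] → 18
@18: proto [1B, align 1] → 19
@19: checksum [1B, align 1] → 20
size 20, align 2
22 − 20 = 2

2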